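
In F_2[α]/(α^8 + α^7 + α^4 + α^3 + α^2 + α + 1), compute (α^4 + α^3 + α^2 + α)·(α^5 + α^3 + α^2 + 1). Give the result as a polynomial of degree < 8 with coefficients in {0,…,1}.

α^6 + α^5 + α^3

Multiply in F_2[α]: (α^4 + α^3 + α^2 + α)·(α^5 + α^3 + α^2 + 1) = α^9 + α^8 + α^6 + α^4 + α^2 + α.
Reduce using α^8 ≡ α^7 + α^4 + α^3 + α^2 + α + 1 (mod α^8 + α^7 + α^4 + α^3 + α^2 + α + 1).
Reduced: α^6 + α^5 + α^3.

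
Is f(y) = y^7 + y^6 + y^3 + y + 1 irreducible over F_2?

Check for roots in F_2: f(0) = 1; f(1) = 1.
No roots, so no linear factors.
Monic irreducibles of degree 2 over GF(2): y^2 + y + 1.
None of them divide f (all give nonzero remainder).
Monic irreducibles of degree 3 over GF(2): y^3 + y + 1, y^3 + y^2 + 1.
None of them divide f (all give nonzero remainder).
No irreducible factor of degree ≤ 3 exists, so f is irreducible over GF(2).

Yes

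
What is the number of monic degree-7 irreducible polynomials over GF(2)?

18

By the necklace-counting formula, N_2(7) = (1/7) Σ_{d|7} μ(7/d)·2^d.
Divisors of 7: 1, 7; μ(7/d) for each: -1, 1.
Σ = − 2^1 + 2^7 = 126.
N = 126/7 = 18.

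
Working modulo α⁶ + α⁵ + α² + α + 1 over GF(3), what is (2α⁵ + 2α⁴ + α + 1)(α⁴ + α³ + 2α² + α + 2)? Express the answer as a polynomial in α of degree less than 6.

2α^4 + α^3 + α^2

Multiply in GF(3)[α]: (2α⁵ + 2α⁴ + α + 1)·(α⁴ + α³ + 2α² + α + 2) = 2α⁹ + α⁸ + α⁵ + 2.
Reduce using α⁶ ≡ 2α⁵ + 2α² + 2α + 2 (mod α⁶ + α⁵ + α² + α + 1).
Reduced: 2α⁴ + α³ + α².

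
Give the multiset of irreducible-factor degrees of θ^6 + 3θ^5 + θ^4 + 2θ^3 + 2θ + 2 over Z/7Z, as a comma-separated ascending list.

Write h(θ) = θ^6 + 3θ^5 + θ^4 + 2θ^3 + 2θ + 2.
Complete factorization: h(θ) = (θ^6 + 3θ^5 + θ^4 + 2θ^3 + 2θ + 2).
Factor degrees with multiplicity: 6 = 6.

6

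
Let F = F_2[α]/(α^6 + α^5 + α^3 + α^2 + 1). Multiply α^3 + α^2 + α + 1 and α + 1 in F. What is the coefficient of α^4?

Multiply in F_2[α]: (α^3 + α^2 + α + 1)·(α + 1) = α^4 + 1.
Reduced: α^4 + 1.

1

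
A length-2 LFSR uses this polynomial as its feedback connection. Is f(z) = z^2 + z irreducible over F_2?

No

Check for roots in F_2: f(0) = 0 → root; f(1) = 0 → root.
f(0) = 0, so (z) divides f(z); f is reducible.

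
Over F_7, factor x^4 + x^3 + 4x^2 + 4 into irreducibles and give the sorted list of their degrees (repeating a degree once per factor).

1, 3

Write g(x) = x^4 + x^3 + 4x^2 + 4.
Linear factors from roots: (x + 2).
Complete factorization: g(x) = (x + 2)·(x^3 + 6x^2 + 6x + 2).
Factor degrees with multiplicity: 1 + 3 = 4.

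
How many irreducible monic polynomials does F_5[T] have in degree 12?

20343700

Gauss's count: N_{5}(12) = (1/12) Σ_{d|12} μ(12/d)·5^d.
Divisors of 12: 1, 2, 3, 4, 6, 12; μ(12/d) for each: 0, 1, 0, -1, -1, 1.
Σ = 5^2 − 5^4 − 5^6 + 5^12 = 244124400.
N = 244124400/12 = 20343700.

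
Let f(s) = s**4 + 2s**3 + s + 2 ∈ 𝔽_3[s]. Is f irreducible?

No

Check for roots in 𝔽_3: f(0) = 2; f(1) = 0 → root; f(2) = 0 → root.
f(1) = 0, so (s − 1) divides f(s); f is reducible.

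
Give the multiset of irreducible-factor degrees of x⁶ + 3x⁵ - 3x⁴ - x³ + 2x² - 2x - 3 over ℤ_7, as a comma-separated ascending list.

1, 1, 1, 3

Write h(x) = x⁶ + 3x⁵ - 3x⁴ - x³ + 2x² - 2x - 3.
Linear factors from roots: (x - 2), (x - 3), (x + 2).
Complete factorization: h(x) = (x + 2)·(x - 3)·(x - 2)·(x³ - x² - 2x - 2).
Factor degrees with multiplicity: 1 + 1 + 1 + 3 = 6.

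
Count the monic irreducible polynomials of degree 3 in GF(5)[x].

Gauss's count: N_{5}(3) = (1/3) Σ_{d|3} μ(3/d)·5^d.
Divisors of 3: 1, 3; μ(3/d) for each: -1, 1.
Σ = − 5^1 + 5^3 = 120.
N = 120/3 = 40.

40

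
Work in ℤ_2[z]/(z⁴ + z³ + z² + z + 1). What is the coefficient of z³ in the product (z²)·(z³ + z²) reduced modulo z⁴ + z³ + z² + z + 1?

Multiply in ℤ_2[z]: (z²)·(z³ + z²) = z⁵ + z⁴.
Reduce using z⁴ ≡ z³ + z² + z + 1 (mod z⁴ + z³ + z² + z + 1).
Reduced: z³ + z² + z.

1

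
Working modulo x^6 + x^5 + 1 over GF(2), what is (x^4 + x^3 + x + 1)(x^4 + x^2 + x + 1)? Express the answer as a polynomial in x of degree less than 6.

x^4 + x^2

Multiply in GF(2)[x]: (x^4 + x^3 + x + 1)·(x^4 + x^2 + x + 1) = x^8 + x^7 + x^6 + x^5 + x^4 + 1.
Reduce using x^6 ≡ x^5 + 1 (mod x^6 + x^5 + 1).
Reduced: x^4 + x^2.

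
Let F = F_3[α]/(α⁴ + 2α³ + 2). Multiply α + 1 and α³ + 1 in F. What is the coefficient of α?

Multiply in F_3[α]: (α + 1)·(α³ + 1) = α⁴ + α³ + α + 1.
Reduce using α⁴ ≡ α³ + 1 (mod α⁴ + 2α³ + 2).
Reduced: 2α³ + α + 2.

1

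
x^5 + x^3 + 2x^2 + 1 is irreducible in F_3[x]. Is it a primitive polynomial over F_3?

Yes

Write f(x) = x^5 + x^3 + 2x^2 + 1.
|GF(3^5)^×| = 3^5 − 1 = 242. Prime factorization: 242 = 2·11^2.
f is primitive ⇔ x has order 242 in GF(3)[x]/(f), i.e. x^(242/q) ≠ 1 for each prime q | 242.
x^(121) mod f = 2.
x^(22) mod f = x^4 + 2x^2 + x + 2.
None equal 1, so x has full order 242; f is primitive.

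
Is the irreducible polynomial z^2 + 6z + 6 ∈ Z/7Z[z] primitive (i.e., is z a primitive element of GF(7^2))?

Write f(z) = z^2 + 6z + 6.
|GF(7^2)^×| = 7^2 − 1 = 48. Prime factorization: 48 = 2^4·3.
f is primitive ⇔ z has order 48 in GF(7)[z]/(f), i.e. z^(48/q) ≠ 1 for each prime q | 48.
z^(24) mod f = 6.
z^(16) mod f = 1
Since z^(16) = 1, the order of z divides 16 < 48; not primitive.

No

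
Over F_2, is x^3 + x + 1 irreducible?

Write f(x) = x^3 + x + 1.
Check for roots in F_2: f(0) = 1; f(1) = 1.
No roots. A degree-3 polynomial over a field with no linear factor is irreducible.

Yes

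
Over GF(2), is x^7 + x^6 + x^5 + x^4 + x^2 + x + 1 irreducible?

Yes

Write m(x) = x^7 + x^6 + x^5 + x^4 + x^2 + x + 1.
Check for roots in GF(2): m(0) = 1; m(1) = 1.
No roots, so no linear factors.
Monic irreducibles of degree 2 over GF(2): x^2 + x + 1.
None of them divide m (all give nonzero remainder).
Monic irreducibles of degree 3 over GF(2): x^3 + x + 1, x^3 + x^2 + 1.
None of them divide m (all give nonzero remainder).
No irreducible factor of degree ≤ 3 exists, so m is irreducible over GF(2).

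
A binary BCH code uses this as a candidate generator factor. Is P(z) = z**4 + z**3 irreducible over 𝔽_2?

Check for roots in 𝔽_2: P(0) = 0 → root; P(1) = 0 → root.
P(0) = 0, so (z) divides P(z); P is reducible.

No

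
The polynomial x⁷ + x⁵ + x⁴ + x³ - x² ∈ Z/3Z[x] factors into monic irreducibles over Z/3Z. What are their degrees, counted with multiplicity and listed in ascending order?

Write h(x) = x⁷ + x⁵ + x⁴ + x³ - x².
Roots in Z/3Z: h(0) = 0 → root; h(1) = 0 → root; h(2) = 0 → root.
Linear factors from roots: (x), (x - 1), (x + 1).
Complete factorization: h(x) = (x + 1)·(x - 1)·(x)^2·(x³ - x + 1).
Factor degrees with multiplicity: 1 + 1 + 1 + 1 + 3 = 7.

1, 1, 1, 1, 3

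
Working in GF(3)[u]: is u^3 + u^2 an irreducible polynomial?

No

Write P(u) = u^3 + u^2.
Check for roots in GF(3): P(0) = 0 → root; P(1) = 2; P(2) = 0 → root.
P(0) = 0, so (u) divides P(u); P is reducible.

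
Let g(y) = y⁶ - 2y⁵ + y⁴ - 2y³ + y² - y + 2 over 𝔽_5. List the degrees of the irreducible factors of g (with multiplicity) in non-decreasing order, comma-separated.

1, 1, 1, 3

Roots in 𝔽_5: g(0) = 2; g(1) = 0 → root; g(2) = 4; g(3) = 3; g(4) = 0 → root.
Linear factors from roots: (y - 1), (y + 1).
Complete factorization: g(y) = (y + 1)·(y - 1)^2·(y³ - y² + y + 2).
Factor degrees with multiplicity: 1 + 1 + 1 + 3 = 6.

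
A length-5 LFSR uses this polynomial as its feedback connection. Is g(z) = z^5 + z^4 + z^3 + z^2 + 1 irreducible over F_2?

Check for roots in F_2: g(0) = 1; g(1) = 1.
No roots, so no linear factors.
Monic irreducibles of degree 2 over GF(2): z^2 + z + 1.
None of them divide g (all give nonzero remainder).
No irreducible factor of degree ≤ 2 exists, so g is irreducible over GF(2).

Yes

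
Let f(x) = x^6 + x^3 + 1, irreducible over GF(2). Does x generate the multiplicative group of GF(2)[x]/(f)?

No

|GF(2^6)^×| = 2^6 − 1 = 63. Prime factorization: 63 = 3^2·7.
f is primitive ⇔ x has order 63 in GF(2)[x]/(f), i.e. x^(63/q) ≠ 1 for each prime q | 63.
x^(21) mod f = x^3.
x^(9) mod f = 1
Since x^(9) = 1, the order of x divides 9 < 63; not primitive.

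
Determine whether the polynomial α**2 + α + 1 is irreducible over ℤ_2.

Write P(α) = α**2 + α + 1.
Check for roots in ℤ_2: P(0) = 1; P(1) = 1.
No roots. A degree-2 polynomial over a field with no linear factor is irreducible.

Yes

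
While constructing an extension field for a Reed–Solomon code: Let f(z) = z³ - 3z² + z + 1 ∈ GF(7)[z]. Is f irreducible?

Check for roots in GF(7): f(0) = 1; f(1) = 0 → root; f(2) = 6; f(3) = 4; f(4) = 0 → root; f(5) = 0 → root; f(6) = 3.
f(1) = 0, so (z − 1) divides f(z); f is reducible.

No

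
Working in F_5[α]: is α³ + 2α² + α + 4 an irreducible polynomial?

Yes

Write f(α) = α³ + 2α² + α + 4.
Check for roots in F_5: f(0) = 4; f(1) = 3; f(2) = 2; f(3) = 2; f(4) = 4.
No roots. A degree-3 polynomial over a field with no linear factor is irreducible.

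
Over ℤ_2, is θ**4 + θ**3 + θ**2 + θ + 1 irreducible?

Yes

Write h(θ) = θ**4 + θ**3 + θ**2 + θ + 1.
Check for roots in ℤ_2: h(0) = 1; h(1) = 1.
No roots, so no linear factors.
Monic irreducibles of degree 2 over GF(2): θ**2 + θ + 1.
None of them divide h (all give nonzero remainder).
No irreducible factor of degree ≤ 2 exists, so h is irreducible over GF(2).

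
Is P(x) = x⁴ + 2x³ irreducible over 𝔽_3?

No

Check for roots in 𝔽_3: P(0) = 0 → root; P(1) = 0 → root; P(2) = 2.
P(0) = 0, so (x) divides P(x); P is reducible.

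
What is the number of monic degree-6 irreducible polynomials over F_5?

By the necklace-counting formula, N_5(6) = (1/6) Σ_{d|6} μ(6/d)·5^d.
Divisors of 6: 1, 2, 3, 6; μ(6/d) for each: 1, -1, -1, 1.
Σ = 5^1 − 5^2 − 5^3 + 5^6 = 15480.
N = 15480/6 = 2580.

2580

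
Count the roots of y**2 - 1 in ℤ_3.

Write f(y) = y**2 - 1.
Evaluate at each of the 3 elements of ℤ_3:
f(0) = 2; f(1) = 0 → root; f(2) = 0 → root.
Roots: {1, 2}.

2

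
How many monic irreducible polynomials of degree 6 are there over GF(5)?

The number of monic irreducibles of degree 6 over GF(5) is (1/6)·Σ_{d∣6} μ(6/d) 5^d.
Divisors of 6: 1, 2, 3, 6; μ(6/d) for each: 1, -1, -1, 1.
Σ = 5^1 − 5^2 − 5^3 + 5^6 = 15480.
N = 15480/6 = 2580.

2580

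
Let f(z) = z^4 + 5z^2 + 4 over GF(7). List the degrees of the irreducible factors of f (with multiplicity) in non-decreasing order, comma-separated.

2, 2

Complete factorization: f(z) = (z^2 + 1)·(z^2 + 4).
Factor degrees with multiplicity: 2 + 2 = 4.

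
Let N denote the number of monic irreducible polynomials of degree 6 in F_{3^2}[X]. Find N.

88440

Gauss's count: N_{9}(6) = (1/6) Σ_{d|6} μ(6/d)·9^d.
Divisors of 6: 1, 2, 3, 6; μ(6/d) for each: 1, -1, -1, 1.
Σ = 9^1 − 9^2 − 9^3 + 9^6 = 530640.
N = 530640/6 = 88440.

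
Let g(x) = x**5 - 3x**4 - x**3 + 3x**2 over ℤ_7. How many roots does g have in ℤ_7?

Evaluate at each of the 7 elements of ℤ_7:
g(0) = 0 → root; g(1) = 0 → root; g(2) = 2; g(3) = 0 → root; g(4) = 2; g(5) = 3; g(6) = 0 → root.
Roots: {0, 1, 3, 6}.

4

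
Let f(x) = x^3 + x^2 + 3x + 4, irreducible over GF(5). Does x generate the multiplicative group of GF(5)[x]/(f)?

|GF(5^3)^×| = 5^3 − 1 = 124. Prime factorization: 124 = 2^2·31.
f is primitive ⇔ x has order 124 in GF(5)[x]/(f), i.e. x^(124/q) ≠ 1 for each prime q | 124.
x^(62) mod f = 1
x^(4) mod f = 3x^2 + 4x + 4.
Since x^(62) = 1, the order of x divides 62 < 124; not primitive.

No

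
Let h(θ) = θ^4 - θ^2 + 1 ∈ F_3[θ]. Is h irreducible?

No

Check for roots in F_3: h(0) = 1; h(1) = 1; h(2) = 1.
No roots, so no linear factors.
Monic irreducibles of degree 2 over GF(3): θ^2 + 1, θ^2 + θ - 1, θ^2 - θ - 1.
θ^2 + 1 divides h: h(θ) = (θ^2 + 1)·(θ^2 + 1).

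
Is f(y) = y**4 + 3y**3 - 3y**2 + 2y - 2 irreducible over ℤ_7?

Check for roots in ℤ_7: f(0) = 5; f(1) = 1; f(2) = 2; f(3) = 6; f(4) = 0 → root; f(5) = 2; f(6) = 5.
f(4) = 0, so (y − 4) divides f(y); f is reducible.

No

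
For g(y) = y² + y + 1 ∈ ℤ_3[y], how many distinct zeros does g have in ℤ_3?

Evaluate at each of the 3 elements of ℤ_3:
g(0) = 1; g(1) = 0 → root; g(2) = 1.
Roots: {1}.

1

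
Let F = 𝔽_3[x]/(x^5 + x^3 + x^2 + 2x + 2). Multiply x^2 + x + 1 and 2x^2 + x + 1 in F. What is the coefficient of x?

2

Multiply in 𝔽_3[x]: (x^2 + x + 1)·(2x^2 + x + 1) = 2x^4 + x^2 + 2x + 1.
Reduced: 2x^4 + x^2 + 2x + 1.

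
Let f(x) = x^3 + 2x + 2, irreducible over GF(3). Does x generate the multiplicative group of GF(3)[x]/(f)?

|GF(3^3)^×| = 3^3 − 1 = 26. Prime factorization: 26 = 2·13.
f is primitive ⇔ x has order 26 in GF(3)[x]/(f), i.e. x^(26/q) ≠ 1 for each prime q | 26.
x^(13) mod f = 1
x^(2) mod f = x^2.
Since x^(13) = 1, the order of x divides 13 < 26; not primitive.

No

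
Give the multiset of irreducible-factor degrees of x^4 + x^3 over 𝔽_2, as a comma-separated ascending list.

Write f(x) = x^4 + x^3.
Roots in 𝔽_2: f(0) = 0 → root; f(1) = 0 → root.
Linear factors from roots: (x), (x + 1).
Complete factorization: f(x) = (x + 1)·(x)^3.
Factor degrees with multiplicity: 1 + 1 + 1 + 1 = 4.

1, 1, 1, 1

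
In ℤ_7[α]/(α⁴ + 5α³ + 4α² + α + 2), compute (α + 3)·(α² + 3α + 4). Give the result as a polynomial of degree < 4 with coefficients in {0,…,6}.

α^3 + 6α^2 + 6α + 5

Multiply in ℤ_7[α]: (α + 3)·(α² + 3α + 4) = α³ + 6α² + 6α + 5.
Reduced: α³ + 6α² + 6α + 5.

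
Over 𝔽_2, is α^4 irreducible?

No

Write f(α) = α^4.
Check for roots in 𝔽_2: f(0) = 0 → root; f(1) = 1.
f(0) = 0, so (α) divides f(α); f is reducible.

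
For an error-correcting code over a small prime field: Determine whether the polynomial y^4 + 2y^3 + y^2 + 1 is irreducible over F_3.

Yes

Write g(y) = y^4 + 2y^3 + y^2 + 1.
Check for roots in F_3: g(0) = 1; g(1) = 2; g(2) = 1.
No roots, so no linear factors.
Monic irreducibles of degree 2 over GF(3): y^2 + 1, y^2 + y + 2, y^2 + 2y + 2.
None of them divide g (all give nonzero remainder).
No irreducible factor of degree ≤ 2 exists, so g is irreducible over GF(3).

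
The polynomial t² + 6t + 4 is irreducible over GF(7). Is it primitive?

No

Write f(t) = t² + 6t + 4.
|GF(7^2)^×| = 7^2 − 1 = 48. Prime factorization: 48 = 2^4·3.
f is primitive ⇔ t has order 48 in GF(7)[t]/(f), i.e. t^(48/q) ≠ 1 for each prime q | 48.
t^(24) mod f = 1
t^(16) mod f = 2.
Since t^(24) = 1, the order of t divides 24 < 48; not primitive.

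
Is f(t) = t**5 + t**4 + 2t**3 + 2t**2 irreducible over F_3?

No

Check for roots in F_3: f(0) = 0 → root; f(1) = 0 → root; f(2) = 0 → root.
f(0) = 0, so (t) divides f(t); f is reducible.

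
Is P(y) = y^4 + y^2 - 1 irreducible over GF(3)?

Check for roots in GF(3): P(0) = 2; P(1) = 1; P(2) = 1.
No roots, so no linear factors.
Monic irreducibles of degree 2 over GF(3): y^2 + 1, y^2 + y - 1, y^2 - y - 1.
None of them divide P (all give nonzero remainder).
No irreducible factor of degree ≤ 2 exists, so P is irreducible over GF(3).

Yes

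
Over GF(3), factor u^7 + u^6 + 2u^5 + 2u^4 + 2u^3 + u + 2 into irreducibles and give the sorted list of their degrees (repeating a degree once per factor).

2, 2, 3

Write h(u) = u^7 + u^6 + 2u^5 + 2u^4 + 2u^3 + u + 2.
Roots in GF(3): h(0) = 2; h(1) = 2; h(2) = 2.
Complete factorization: h(u) = (u^2 + 1)·(u^2 + 2u + 2)·(u^3 + 2u^2 + u + 1).
Factor degrees with multiplicity: 2 + 2 + 3 = 7.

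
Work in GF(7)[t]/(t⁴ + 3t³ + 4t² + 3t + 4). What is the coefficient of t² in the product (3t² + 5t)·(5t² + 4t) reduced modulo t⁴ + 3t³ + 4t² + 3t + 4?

2

Multiply in GF(7)[t]: (3t² + 5t)·(5t² + 4t) = t⁴ + 2t³ + 6t².
Reduce using t⁴ ≡ 4t³ + 3t² + 4t + 3 (mod t⁴ + 3t³ + 4t² + 3t + 4).
Reduced: 6t³ + 2t² + 4t + 3.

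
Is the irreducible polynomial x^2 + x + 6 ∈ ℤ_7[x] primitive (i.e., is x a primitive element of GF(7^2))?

No

Write f(x) = x^2 + x + 6.
|GF(7^2)^×| = 7^2 − 1 = 48. Prime factorization: 48 = 2^4·3.
f is primitive ⇔ x has order 48 in GF(7)[x]/(f), i.e. x^(48/q) ≠ 1 for each prime q | 48.
x^(24) mod f = 6.
x^(16) mod f = 1
Since x^(16) = 1, the order of x divides 16 < 48; not primitive.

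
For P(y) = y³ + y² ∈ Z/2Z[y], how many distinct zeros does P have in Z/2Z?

Evaluate at each of the 2 elements of Z/2Z:
P(0) = 0 → root; P(1) = 0 → root.
Roots: {0, 1}.

2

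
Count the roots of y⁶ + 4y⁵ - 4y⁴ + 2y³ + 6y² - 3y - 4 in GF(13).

Write P(y) = y⁶ + 4y⁵ - 4y⁴ + 2y³ + 6y² - 3y - 4.
Evaluate at each of the 13 elements of GF(13):
P(0) = 9; P(1) = 2; P(2) = 2; P(3) = 3; P(4) = 5; P(5) = 6; P(6) = 12; P(7) = 0 → root; P(8) = 3; P(9) = 5; P(10) = 10; P(11) = 12; P(12) = 9.
Roots: {7}.

1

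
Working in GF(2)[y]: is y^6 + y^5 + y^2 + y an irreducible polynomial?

No

Write g(y) = y^6 + y^5 + y^2 + y.
Check for roots in GF(2): g(0) = 0 → root; g(1) = 0 → root.
g(0) = 0, so (y) divides g(y); g is reducible.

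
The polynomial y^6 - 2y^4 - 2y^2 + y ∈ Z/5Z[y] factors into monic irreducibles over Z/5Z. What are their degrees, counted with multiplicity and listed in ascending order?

1, 2, 3

Write h(y) = y^6 - 2y^4 - 2y^2 + y.
Roots in Z/5Z: h(0) = 0 → root; h(1) = 3; h(2) = 1; h(3) = 2; h(4) = 1.
Linear factors from roots: (y).
Complete factorization: h(y) = (y)·(y^2 - 2y - 2)·(y^3 + 2y^2 - y + 2).
Factor degrees with multiplicity: 1 + 2 + 3 = 6.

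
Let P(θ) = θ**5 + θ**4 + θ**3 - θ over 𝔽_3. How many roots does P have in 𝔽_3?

Evaluate at each of the 3 elements of 𝔽_3:
P(0) = 0 → root; P(1) = 2; P(2) = 0 → root.
Roots: {0, 2}.

2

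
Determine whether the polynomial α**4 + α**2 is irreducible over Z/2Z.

No

Write h(α) = α**4 + α**2.
Check for roots in Z/2Z: h(0) = 0 → root; h(1) = 0 → root.
h(0) = 0, so (α) divides h(α); h is reducible.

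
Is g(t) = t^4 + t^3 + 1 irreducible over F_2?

Check for roots in F_2: g(0) = 1; g(1) = 1.
No roots, so no linear factors.
Monic irreducibles of degree 2 over GF(2): t^2 + t + 1.
None of them divide g (all give nonzero remainder).
No irreducible factor of degree ≤ 2 exists, so g is irreducible over GF(2).

Yes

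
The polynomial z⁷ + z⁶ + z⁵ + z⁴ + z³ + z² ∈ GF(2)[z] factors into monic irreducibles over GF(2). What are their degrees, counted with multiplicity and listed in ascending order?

1, 1, 1, 2, 2

Write h(z) = z⁷ + z⁶ + z⁵ + z⁴ + z³ + z².
Roots in GF(2): h(0) = 0 → root; h(1) = 0 → root.
Linear factors from roots: (z), (z + 1).
Complete factorization: h(z) = (z + 1)·(z)^2·(z² + z + 1)^2.
Factor degrees with multiplicity: 1 + 1 + 1 + 2 + 2 = 7.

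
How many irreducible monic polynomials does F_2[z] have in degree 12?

x^(2^12) − x is the product of all monic irreducibles of degree dividing 12; Möbius inversion gives N = (1/12) Σ μ(12/d)·2^d.
Divisors of 12: 1, 2, 3, 4, 6, 12; μ(12/d) for each: 0, 1, 0, -1, -1, 1.
Σ = 2^2 − 2^4 − 2^6 + 2^12 = 4020.
N = 4020/12 = 335.

335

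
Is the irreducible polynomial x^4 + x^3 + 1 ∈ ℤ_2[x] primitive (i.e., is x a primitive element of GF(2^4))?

Write f(x) = x^4 + x^3 + 1.
|GF(2^4)^×| = 2^4 − 1 = 15. Prime factorization: 15 = 3·5.
f is primitive ⇔ x has order 15 in GF(2)[x]/(f), i.e. x^(15/q) ≠ 1 for each prime q | 15.
x^(5) mod f = x^3 + x + 1.
x^(3) mod f = x^3.
None equal 1, so x has full order 15; f is primitive.

Yes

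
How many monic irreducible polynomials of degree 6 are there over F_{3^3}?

The number of monic irreducibles of degree 6 over GF(27) is (1/6)·Σ_{d∣6} μ(6/d) 27^d.
Divisors of 6: 1, 2, 3, 6; μ(6/d) for each: 1, -1, -1, 1.
Σ = 27^1 − 27^2 − 27^3 + 27^6 = 387400104.
N = 387400104/6 = 64566684.

64566684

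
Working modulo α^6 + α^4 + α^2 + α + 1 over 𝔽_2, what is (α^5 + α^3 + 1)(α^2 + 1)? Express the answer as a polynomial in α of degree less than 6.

α^5 + α + 1

Multiply in 𝔽_2[α]: (α^5 + α^3 + 1)·(α^2 + 1) = α^7 + α^3 + α^2 + 1.
Reduce using α^6 ≡ α^4 + α^2 + α + 1 (mod α^6 + α^4 + α^2 + α + 1).
Reduced: α^5 + α + 1.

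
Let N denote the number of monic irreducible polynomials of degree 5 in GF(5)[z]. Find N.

Gauss's count: N_{5}(5) = (1/5) Σ_{d|5} μ(5/d)·5^d.
Divisors of 5: 1, 5; μ(5/d) for each: -1, 1.
Σ = − 5^1 + 5^5 = 3120.
N = 3120/5 = 624.

624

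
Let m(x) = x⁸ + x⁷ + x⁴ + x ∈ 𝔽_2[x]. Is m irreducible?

No

Check for roots in 𝔽_2: m(0) = 0 → root; m(1) = 0 → root.
m(0) = 0, so (x) divides m(x); m is reducible.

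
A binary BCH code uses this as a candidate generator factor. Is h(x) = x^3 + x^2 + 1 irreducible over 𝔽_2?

Check for roots in 𝔽_2: h(0) = 1; h(1) = 1.
No roots. A degree-3 polynomial over a field with no linear factor is irreducible.

Yes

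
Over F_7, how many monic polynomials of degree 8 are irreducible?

By the necklace-counting formula, N_7(8) = (1/8) Σ_{d|8} μ(8/d)·7^d.
Divisors of 8: 1, 2, 4, 8; μ(8/d) for each: 0, 0, -1, 1.
Σ = − 7^4 + 7^8 = 5762400.
N = 5762400/8 = 720300.

720300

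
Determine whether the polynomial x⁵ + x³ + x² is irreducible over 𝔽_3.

No

Write P(x) = x⁵ + x³ + x².
Check for roots in 𝔽_3: P(0) = 0 → root; P(1) = 0 → root; P(2) = 2.
P(0) = 0, so (x) divides P(x); P is reducible.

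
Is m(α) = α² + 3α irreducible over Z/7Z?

No

Check for roots in Z/7Z: m(0) = 0 → root; m(1) = 4; m(2) = 3; m(3) = 4; m(4) = 0 → root; m(5) = 5; m(6) = 5.
m(0) = 0, so (α) divides m(α); m is reducible.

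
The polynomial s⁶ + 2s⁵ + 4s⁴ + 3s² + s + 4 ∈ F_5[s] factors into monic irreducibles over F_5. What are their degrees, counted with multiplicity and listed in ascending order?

1, 1, 2, 2

Write g(s) = s⁶ + 2s⁵ + 4s⁴ + 3s² + s + 4.
Roots in F_5: g(0) = 4; g(1) = 0 → root; g(2) = 0 → root; g(3) = 3; g(4) = 4.
Linear factors from roots: (s + 4), (s + 3).
Complete factorization: g(s) = (s + 3)·(s + 4)·(s² + s + 1)·(s² + 4s + 2).
Factor degrees with multiplicity: 1 + 1 + 2 + 2 = 6.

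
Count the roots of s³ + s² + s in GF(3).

Write f(s) = s³ + s² + s.
Evaluate at each of the 3 elements of GF(3):
f(0) = 0 → root; f(1) = 0 → root; f(2) = 2.
Roots: {0, 1}.

2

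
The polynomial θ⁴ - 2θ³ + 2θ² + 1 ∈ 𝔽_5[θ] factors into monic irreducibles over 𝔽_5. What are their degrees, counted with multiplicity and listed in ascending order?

4

Write g(θ) = θ⁴ - 2θ³ + 2θ² + 1.
Roots in 𝔽_5: g(0) = 1; g(1) = 2; g(2) = 4; g(3) = 1; g(4) = 1.
Complete factorization: g(θ) = (θ⁴ - 2θ³ + 2θ² + 1).
Factor degrees with multiplicity: 4 = 4.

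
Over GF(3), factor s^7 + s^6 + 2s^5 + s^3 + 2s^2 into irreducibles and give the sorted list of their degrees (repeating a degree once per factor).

Write h(s) = s^7 + s^6 + 2s^5 + s^3 + 2s^2.
Roots in GF(3): h(0) = 0 → root; h(1) = 1; h(2) = 2.
Linear factors from roots: (s).
Complete factorization: h(s) = (s)^2·(s^2 + 1)·(s^3 + s^2 + s + 2).
Factor degrees with multiplicity: 1 + 1 + 2 + 3 = 7.

1, 1, 2, 3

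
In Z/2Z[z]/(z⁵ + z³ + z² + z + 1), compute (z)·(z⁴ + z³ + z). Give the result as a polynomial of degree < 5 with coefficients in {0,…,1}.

z^4 + z^3 + z + 1

Multiply in Z/2Z[z]: (z)·(z⁴ + z³ + z) = z⁵ + z⁴ + z².
Reduce using z⁵ ≡ z³ + z² + z + 1 (mod z⁵ + z³ + z² + z + 1).
Reduced: z⁴ + z³ + z + 1.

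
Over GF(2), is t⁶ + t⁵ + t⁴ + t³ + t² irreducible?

No

Write h(t) = t⁶ + t⁵ + t⁴ + t³ + t².
Check for roots in GF(2): h(0) = 0 → root; h(1) = 1.
h(0) = 0, so (t) divides h(t); h is reducible.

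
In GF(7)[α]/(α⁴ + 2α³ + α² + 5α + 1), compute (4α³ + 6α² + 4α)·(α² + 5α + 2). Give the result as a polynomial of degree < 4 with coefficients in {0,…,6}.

2α^3 + α^2 + 5α + 3

Multiply in GF(7)[α]: (4α³ + 6α² + 4α)·(α² + 5α + 2) = 4α⁵ + 5α⁴ + 4α² + α.
Reduce using α⁴ ≡ 5α³ + 6α² + 2α + 6 (mod α⁴ + 2α³ + α² + 5α + 1).
Reduced: 2α³ + α² + 5α + 3.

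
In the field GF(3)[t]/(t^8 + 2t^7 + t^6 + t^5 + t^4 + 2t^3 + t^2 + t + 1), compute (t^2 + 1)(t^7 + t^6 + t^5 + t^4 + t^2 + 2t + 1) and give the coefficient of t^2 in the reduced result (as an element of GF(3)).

Multiply in GF(3)[t]: (t^2 + 1)·(t^7 + t^6 + t^5 + t^4 + t^2 + 2t + 1) = t^9 + t^8 + 2t^7 + 2t^6 + t^5 + 2t^4 + 2t^3 + 2t^2 + 2t + 1.
Reduce using t^8 ≡ t^7 + 2t^6 + 2t^5 + 2t^4 + t^3 + 2t^2 + 2t + 2 (mod t^8 + 2t^7 + t^6 + t^5 + t^4 + 2t^3 + t^2 + t + 1).
Reduced: 2t^6 + t^5 + t^4 + 2t^2 + 2t + 2.

2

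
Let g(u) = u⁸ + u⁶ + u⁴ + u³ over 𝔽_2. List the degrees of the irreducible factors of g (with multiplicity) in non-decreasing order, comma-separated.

Roots in 𝔽_2: g(0) = 0 → root; g(1) = 0 → root.
Linear factors from roots: (u), (u + 1).
Complete factorization: g(u) = (u + 1)·(u)^3·(u⁴ + u³ + 1).
Factor degrees with multiplicity: 1 + 1 + 1 + 1 + 4 = 8.

1, 1, 1, 1, 4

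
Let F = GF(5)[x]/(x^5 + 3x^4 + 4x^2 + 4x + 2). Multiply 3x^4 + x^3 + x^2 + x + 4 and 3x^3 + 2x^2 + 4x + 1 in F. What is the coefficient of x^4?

3

Multiply in GF(5)[x]: (3x^4 + x^3 + x^2 + x + 4)·(3x^3 + 2x^2 + 4x + 1) = 4x^7 + 4x^6 + 2x^5 + 2x^4 + 4x^3 + 3x^2 + 2x + 4.
Reduce using x^5 ≡ 2x^4 + x^2 + x + 3 (mod x^5 + 3x^4 + 4x^2 + 4x + 2).
Reduced: 3x^4 + 3x^2 + 4x + 2.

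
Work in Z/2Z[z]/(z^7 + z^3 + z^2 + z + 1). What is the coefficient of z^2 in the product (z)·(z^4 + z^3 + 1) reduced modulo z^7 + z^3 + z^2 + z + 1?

Multiply in Z/2Z[z]: (z)·(z^4 + z^3 + 1) = z^5 + z^4 + z.
Reduced: z^5 + z^4 + z.

0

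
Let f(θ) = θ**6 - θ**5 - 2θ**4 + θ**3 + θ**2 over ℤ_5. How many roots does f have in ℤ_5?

4

Evaluate at each of the 5 elements of ℤ_5:
f(0) = 0 → root; f(1) = 0 → root; f(2) = 2; f(3) = 0 → root; f(4) = 0 → root.
Roots: {0, 1, 3, 4}.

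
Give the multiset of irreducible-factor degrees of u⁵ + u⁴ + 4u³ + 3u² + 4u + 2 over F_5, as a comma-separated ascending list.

1, 2, 2

Write h(u) = u⁵ + u⁴ + 4u³ + 3u² + 4u + 2.
Roots in F_5: h(0) = 2; h(1) = 0 → root; h(2) = 2; h(3) = 3; h(4) = 2.
Linear factors from roots: (u + 4).
Complete factorization: h(u) = (u + 4)·(u² + 2)·(u² + 2u + 4).
Factor degrees with multiplicity: 1 + 2 + 2 = 5.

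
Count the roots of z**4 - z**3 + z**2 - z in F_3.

Write h(z) = z**4 - z**3 + z**2 - z.
Evaluate at each of the 3 elements of F_3:
h(0) = 0 → root; h(1) = 0 → root; h(2) = 1.
Roots: {0, 1}.

2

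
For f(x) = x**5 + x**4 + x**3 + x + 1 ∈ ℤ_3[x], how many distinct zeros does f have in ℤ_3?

Evaluate at each of the 3 elements of ℤ_3:
f(0) = 1; f(1) = 2; f(2) = 2.
No element is a root.

0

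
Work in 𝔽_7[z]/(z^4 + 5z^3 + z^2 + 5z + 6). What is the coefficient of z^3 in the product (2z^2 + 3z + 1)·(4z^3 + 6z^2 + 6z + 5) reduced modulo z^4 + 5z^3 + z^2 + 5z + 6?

Multiply in 𝔽_7[z]: (2z^2 + 3z + 1)·(4z^3 + 6z^2 + 6z + 5) = z^5 + 3z^4 + 6z^3 + 6z^2 + 5.
Reduce using z^4 ≡ 2z^3 + 6z^2 + 2z + 1 (mod z^4 + 5z^3 + z^2 + 5z + 6).
Reduced: z^3 + 3z^2 + 4z + 3.

1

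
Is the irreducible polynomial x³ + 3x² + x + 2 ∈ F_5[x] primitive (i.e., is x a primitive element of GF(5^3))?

Write f(x) = x³ + 3x² + x + 2.
|GF(5^3)^×| = 5^3 − 1 = 124. Prime factorization: 124 = 2^2·31.
f is primitive ⇔ x has order 124 in GF(5)[x]/(f), i.e. x^(124/q) ≠ 1 for each prime q | 124.
x^(62) mod f = 4.
x^(4) mod f = 3x² + x + 1.
None equal 1, so x has full order 124; f is primitive.

Yes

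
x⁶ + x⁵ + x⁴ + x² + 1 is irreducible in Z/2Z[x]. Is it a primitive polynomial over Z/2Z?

Write f(x) = x⁶ + x⁵ + x⁴ + x² + 1.
|GF(2^6)^×| = 2^6 − 1 = 63. Prime factorization: 63 = 3^2·7.
f is primitive ⇔ x has order 63 in GF(2)[x]/(f), i.e. x^(63/q) ≠ 1 for each prime q | 63.
x^(21) mod f = 1
x^(9) mod f = x³ + 1.
Since x^(21) = 1, the order of x divides 21 < 63; not primitive.

No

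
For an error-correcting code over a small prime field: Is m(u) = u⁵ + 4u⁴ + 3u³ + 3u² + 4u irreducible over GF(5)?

Check for roots in GF(5): m(0) = 0 → root; m(1) = 0 → root; m(2) = 0 → root; m(3) = 2; m(4) = 4.
m(0) = 0, so (u) divides m(u); m is reducible.

No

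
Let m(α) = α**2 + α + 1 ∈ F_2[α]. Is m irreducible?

Check for roots in F_2: m(0) = 1; m(1) = 1.
No roots. A degree-2 polynomial over a field with no linear factor is irreducible.

Yes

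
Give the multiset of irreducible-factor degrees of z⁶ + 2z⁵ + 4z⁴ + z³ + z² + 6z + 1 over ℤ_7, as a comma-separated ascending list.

1, 1, 1, 3

Write h(z) = z⁶ + 2z⁵ + 4z⁴ + z³ + z² + 6z + 1.
Linear factors from roots: (z + 5), (z + 3), (z + 2).
Complete factorization: h(z) = (z + 2)·(z + 3)·(z + 5)·(z³ + 6z² + 4z + 4).
Factor degrees with multiplicity: 1 + 1 + 1 + 3 = 6.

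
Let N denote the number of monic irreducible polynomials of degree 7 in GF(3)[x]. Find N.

The number of monic irreducibles of degree 7 over GF(3) is (1/7)·Σ_{d∣7} μ(7/d) 3^d.
Divisors of 7: 1, 7; μ(7/d) for each: -1, 1.
Σ = − 3^1 + 3^7 = 2184.
N = 2184/7 = 312.

312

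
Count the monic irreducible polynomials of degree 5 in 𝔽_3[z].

48

x^(3^5) − x is the product of all monic irreducibles of degree dividing 5; Möbius inversion gives N = (1/5) Σ μ(5/d)·3^d.
Divisors of 5: 1, 5; μ(5/d) for each: -1, 1.
Σ = − 3^1 + 3^5 = 240.
N = 240/5 = 48.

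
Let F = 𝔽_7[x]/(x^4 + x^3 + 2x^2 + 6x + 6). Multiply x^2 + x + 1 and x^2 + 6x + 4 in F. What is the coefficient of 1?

5

Multiply in 𝔽_7[x]: (x^2 + x + 1)·(x^2 + 6x + 4) = x^4 + 4x^2 + 3x + 4.
Reduce using x^4 ≡ 6x^3 + 5x^2 + x + 1 (mod x^4 + x^3 + 2x^2 + 6x + 6).
Reduced: 6x^3 + 2x^2 + 4x + 5.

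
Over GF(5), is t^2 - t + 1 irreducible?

Yes

Write m(t) = t^2 - t + 1.
Check for roots in GF(5): m(0) = 1; m(1) = 1; m(2) = 3; m(3) = 2; m(4) = 3.
No roots. A degree-2 polynomial over a field with no linear factor is irreducible.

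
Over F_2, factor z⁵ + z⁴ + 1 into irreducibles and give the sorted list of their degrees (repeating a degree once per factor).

Write h(z) = z⁵ + z⁴ + 1.
Roots in F_2: h(0) = 1; h(1) = 1.
Complete factorization: h(z) = (z² + z + 1)·(z³ + z + 1).
Factor degrees with multiplicity: 2 + 3 = 5.

2, 3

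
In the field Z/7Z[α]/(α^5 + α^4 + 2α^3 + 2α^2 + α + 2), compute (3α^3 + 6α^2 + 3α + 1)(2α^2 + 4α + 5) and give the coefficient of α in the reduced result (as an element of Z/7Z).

Multiply in Z/7Z[α]: (3α^3 + 6α^2 + 3α + 1)·(2α^2 + 4α + 5) = 6α^5 + 3α^4 + 3α^3 + 2α^2 + 5α + 5.
Reduce using α^5 ≡ 6α^4 + 5α^3 + 5α^2 + 6α + 5 (mod α^5 + α^4 + 2α^3 + 2α^2 + α + 2).
Reduced: 4α^4 + 5α^3 + 4α^2 + 6α.

6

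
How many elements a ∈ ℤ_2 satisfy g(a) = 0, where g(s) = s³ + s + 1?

Evaluate at each of the 2 elements of ℤ_2:
g(0) = 1; g(1) = 1.
No element is a root.

0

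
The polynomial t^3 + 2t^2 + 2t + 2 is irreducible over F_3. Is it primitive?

Write f(t) = t^3 + 2t^2 + 2t + 2.
|GF(3^3)^×| = 3^3 − 1 = 26. Prime factorization: 26 = 2·13.
f is primitive ⇔ t has order 26 in GF(3)[t]/(f), i.e. t^(26/q) ≠ 1 for each prime q | 26.
t^(13) mod f = 1
t^(2) mod f = t^2.
Since t^(13) = 1, the order of t divides 13 < 26; not primitive.

No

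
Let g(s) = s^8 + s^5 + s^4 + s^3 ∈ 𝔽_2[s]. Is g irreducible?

Check for roots in 𝔽_2: g(0) = 0 → root; g(1) = 0 → root.
g(0) = 0, so (s) divides g(s); g is reducible.

No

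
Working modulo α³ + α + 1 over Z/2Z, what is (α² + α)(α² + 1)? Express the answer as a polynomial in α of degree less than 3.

Multiply in Z/2Z[α]: (α² + α)·(α² + 1) = α⁴ + α³ + α² + α.
Reduce using α³ ≡ α + 1 (mod α³ + α + 1).
Reduced: α + 1.

α + 1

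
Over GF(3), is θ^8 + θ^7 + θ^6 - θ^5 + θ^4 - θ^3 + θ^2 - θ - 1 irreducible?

Yes

Write f(θ) = θ^8 + θ^7 + θ^6 - θ^5 + θ^4 - θ^3 + θ^2 - θ - 1.
Check for roots in GF(3): f(0) = 2; f(1) = 1; f(2) = 2.
No roots, so no linear factors.
Monic irreducibles of degree 2 over GF(3): θ^2 + 1, θ^2 + θ - 1, θ^2 - θ - 1.
None of them divide f (all give nonzero remainder).
Degree-3 irreducible divisors: test the 8 monic irreducibles of degree 3 over GF(3).
None of them divide f (all give nonzero remainder).
Degree-4 irreducible divisors: test the 18 monic irreducibles of degree 4 over GF(3).
None of them divide f (all give nonzero remainder).
No irreducible factor of degree ≤ 4 exists, so f is irreducible over GF(3).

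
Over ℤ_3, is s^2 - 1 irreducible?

Write m(s) = s^2 - 1.
Check for roots in ℤ_3: m(0) = 2; m(1) = 0 → root; m(2) = 0 → root.
m(1) = 0, so (s − 1) divides m(s); m is reducible.

No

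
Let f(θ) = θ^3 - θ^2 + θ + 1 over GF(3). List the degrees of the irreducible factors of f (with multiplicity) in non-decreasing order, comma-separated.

Roots in GF(3): f(0) = 1; f(1) = 2; f(2) = 1.
Complete factorization: f(θ) = (θ^3 - θ^2 + θ + 1).
Factor degrees with multiplicity: 3 = 3.

3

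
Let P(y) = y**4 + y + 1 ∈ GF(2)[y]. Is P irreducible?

Yes

Check for roots in GF(2): P(0) = 1; P(1) = 1.
No roots, so no linear factors.
Monic irreducibles of degree 2 over GF(2): y**2 + y + 1.
None of them divide P (all give nonzero remainder).
No irreducible factor of degree ≤ 2 exists, so P is irreducible over GF(2).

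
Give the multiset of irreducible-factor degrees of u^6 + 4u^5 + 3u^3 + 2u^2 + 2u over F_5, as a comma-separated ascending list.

1, 2, 3

Write f(u) = u^6 + 4u^5 + 3u^3 + 2u^2 + 2u.
Roots in F_5: f(0) = 0 → root; f(1) = 2; f(2) = 3; f(3) = 1; f(4) = 4.
Linear factors from roots: (u).
Complete factorization: f(u) = (u)·(u^2 + 4u + 1)·(u^3 + 4u + 2).
Factor degrees with multiplicity: 1 + 2 + 3 = 6.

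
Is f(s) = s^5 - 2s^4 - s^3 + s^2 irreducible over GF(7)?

No

Check for roots in GF(7): f(0) = 0 → root; f(1) = 6; f(2) = 3; f(3) = 0 → root; f(4) = 2; f(5) = 4; f(6) = 6.
f(0) = 0, so (s) divides f(s); f is reducible.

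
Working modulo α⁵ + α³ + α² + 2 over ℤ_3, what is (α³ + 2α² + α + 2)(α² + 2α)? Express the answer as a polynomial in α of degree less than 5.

α^4 + α^3 + α + 1

Multiply in ℤ_3[α]: (α³ + 2α² + α + 2)·(α² + 2α) = α⁵ + α⁴ + 2α³ + α² + α.
Reduce using α⁵ ≡ 2α³ + 2α² + 1 (mod α⁵ + α³ + α² + 2).
Reduced: α⁴ + α³ + α + 1.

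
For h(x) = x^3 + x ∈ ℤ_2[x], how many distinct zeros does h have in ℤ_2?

Evaluate at each of the 2 elements of ℤ_2:
h(0) = 0 → root; h(1) = 0 → root.
Roots: {0, 1}.

2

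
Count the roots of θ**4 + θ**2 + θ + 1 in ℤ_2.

1

Write h(θ) = θ**4 + θ**2 + θ + 1.
Evaluate at each of the 2 elements of ℤ_2:
h(0) = 1; h(1) = 0 → root.
Roots: {1}.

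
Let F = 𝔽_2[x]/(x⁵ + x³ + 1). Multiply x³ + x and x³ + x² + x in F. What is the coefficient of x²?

Multiply in 𝔽_2[x]: (x³ + x)·(x³ + x² + x) = x⁶ + x⁵ + x³ + x².
Reduce using x⁵ ≡ x³ + 1 (mod x⁵ + x³ + 1).
Reduced: x⁴ + x² + x + 1.

1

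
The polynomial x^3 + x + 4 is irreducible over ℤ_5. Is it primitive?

No

Write f(x) = x^3 + x + 4.
|GF(5^3)^×| = 5^3 − 1 = 124. Prime factorization: 124 = 2^2·31.
f is primitive ⇔ x has order 124 in GF(5)[x]/(f), i.e. x^(124/q) ≠ 1 for each prime q | 124.
x^(62) mod f = 1
x^(4) mod f = 4x^2 + x.
Since x^(62) = 1, the order of x divides 62 < 124; not primitive.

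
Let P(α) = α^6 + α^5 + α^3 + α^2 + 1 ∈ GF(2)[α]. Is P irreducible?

Yes

Check for roots in GF(2): P(0) = 1; P(1) = 1.
No roots, so no linear factors.
Monic irreducibles of degree 2 over GF(2): α^2 + α + 1.
None of them divide P (all give nonzero remainder).
Monic irreducibles of degree 3 over GF(2): α^3 + α + 1, α^3 + α^2 + 1.
None of them divide P (all give nonzero remainder).
No irreducible factor of degree ≤ 3 exists, so P is irreducible over GF(2).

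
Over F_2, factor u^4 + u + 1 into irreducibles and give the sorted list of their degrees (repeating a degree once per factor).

4

Write g(u) = u^4 + u + 1.
Roots in F_2: g(0) = 1; g(1) = 1.
Complete factorization: g(u) = (u^4 + u + 1).
Factor degrees with multiplicity: 4 = 4.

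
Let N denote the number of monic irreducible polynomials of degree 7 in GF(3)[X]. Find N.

312

Gauss's count: N_{3}(7) = (1/7) Σ_{d|7} μ(7/d)·3^d.
Divisors of 7: 1, 7; μ(7/d) for each: -1, 1.
Σ = − 3^1 + 3^7 = 2184.
N = 2184/7 = 312.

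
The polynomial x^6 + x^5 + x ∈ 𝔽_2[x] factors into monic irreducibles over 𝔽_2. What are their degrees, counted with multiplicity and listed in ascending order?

Write h(x) = x^6 + x^5 + x.
Roots in 𝔽_2: h(0) = 0 → root; h(1) = 1.
Linear factors from roots: (x).
Complete factorization: h(x) = (x)·(x^2 + x + 1)·(x^3 + x + 1).
Factor degrees with multiplicity: 1 + 2 + 3 = 6.

1, 2, 3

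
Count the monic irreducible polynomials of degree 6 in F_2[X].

9

By the necklace-counting formula, N_2(6) = (1/6) Σ_{d|6} μ(6/d)·2^d.
Divisors of 6: 1, 2, 3, 6; μ(6/d) for each: 1, -1, -1, 1.
Σ = 2^1 − 2^2 − 2^3 + 2^6 = 54.
N = 54/6 = 9.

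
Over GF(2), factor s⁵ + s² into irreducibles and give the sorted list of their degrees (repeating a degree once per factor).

1, 1, 1, 2

Write f(s) = s⁵ + s².
Roots in GF(2): f(0) = 0 → root; f(1) = 0 → root.
Linear factors from roots: (s), (s + 1).
Complete factorization: f(s) = (s + 1)·(s)^2·(s² + s + 1).
Factor degrees with multiplicity: 1 + 1 + 1 + 2 = 5.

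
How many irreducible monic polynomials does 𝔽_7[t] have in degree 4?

588

Gauss's count: N_{7}(4) = (1/4) Σ_{d|4} μ(4/d)·7^d.
Divisors of 4: 1, 2, 4; μ(4/d) for each: 0, -1, 1.
Σ = − 7^2 + 7^4 = 2352.
N = 2352/4 = 588.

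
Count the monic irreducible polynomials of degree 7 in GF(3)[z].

By the necklace-counting formula, N_3(7) = (1/7) Σ_{d|7} μ(7/d)·3^d.
Divisors of 7: 1, 7; μ(7/d) for each: -1, 1.
Σ = − 3^1 + 3^7 = 2184.
N = 2184/7 = 312.

312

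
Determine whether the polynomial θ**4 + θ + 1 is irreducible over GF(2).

Yes

Write g(θ) = θ**4 + θ + 1.
Check for roots in GF(2): g(0) = 1; g(1) = 1.
No roots, so no linear factors.
Monic irreducibles of degree 2 over GF(2): θ**2 + θ + 1.
None of them divide g (all give nonzero remainder).
No irreducible factor of degree ≤ 2 exists, so g is irreducible over GF(2).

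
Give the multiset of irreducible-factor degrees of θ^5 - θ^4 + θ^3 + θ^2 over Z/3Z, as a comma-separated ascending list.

1, 1, 3

Write f(θ) = θ^5 - θ^4 + θ^3 + θ^2.
Roots in Z/3Z: f(0) = 0 → root; f(1) = 2; f(2) = 1.
Linear factors from roots: (θ).
Complete factorization: f(θ) = (θ)^2·(θ^3 - θ^2 + θ + 1).
Factor degrees with multiplicity: 1 + 1 + 3 = 5.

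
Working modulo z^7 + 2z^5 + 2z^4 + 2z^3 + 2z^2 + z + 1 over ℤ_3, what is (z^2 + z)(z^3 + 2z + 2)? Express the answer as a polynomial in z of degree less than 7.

Multiply in ℤ_3[z]: (z^2 + z)·(z^3 + 2z + 2) = z^5 + z^4 + 2z^3 + z^2 + 2z.
Reduced: z^5 + z^4 + 2z^3 + z^2 + 2z.

z^5 + z^4 + 2z^3 + z^2 + 2z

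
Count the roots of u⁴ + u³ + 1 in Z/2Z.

Write f(u) = u⁴ + u³ + 1.
Evaluate at each of the 2 elements of Z/2Z:
f(0) = 1; f(1) = 1.
No element is a root.

0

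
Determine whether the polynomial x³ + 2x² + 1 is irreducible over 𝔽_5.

Write P(x) = x³ + 2x² + 1.
Check for roots in 𝔽_5: P(0) = 1; P(1) = 4; P(2) = 2; P(3) = 1; P(4) = 2.
No roots. A degree-3 polynomial over a field with no linear factor is irreducible.

Yes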